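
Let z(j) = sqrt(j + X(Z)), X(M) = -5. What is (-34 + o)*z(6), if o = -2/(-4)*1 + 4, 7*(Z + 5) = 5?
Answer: -59/2 ≈ -29.500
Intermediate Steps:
Z = -30/7 (Z = -5 + (1/7)*5 = -5 + 5/7 = -30/7 ≈ -4.2857)
o = 9/2 (o = -2*(-1/4)*1 + 4 = (1/2)*1 + 4 = 1/2 + 4 = 9/2 ≈ 4.5000)
z(j) = sqrt(-5 + j) (z(j) = sqrt(j - 5) = sqrt(-5 + j))
(-34 + o)*z(6) = (-34 + 9/2)*sqrt(-5 + 6) = -59*sqrt(1)/2 = -59/2*1 = -59/2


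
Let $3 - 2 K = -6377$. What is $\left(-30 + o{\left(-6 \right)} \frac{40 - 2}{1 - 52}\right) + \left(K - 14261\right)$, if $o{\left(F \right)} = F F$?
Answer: $- \frac{189173}{17} \approx -11128.0$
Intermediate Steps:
$K = 3190$ ($K = \frac{3}{2} - - \frac{6377}{2} = \frac{3}{2} + \frac{6377}{2} = 3190$)
$o{\left(F \right)} = F^{2}$
$\left(-30 + o{\left(-6 \right)} \frac{40 - 2}{1 - 52}\right) + \left(K - 14261\right) = \left(-30 + \left(-6\right)^{2} \frac{40 - 2}{1 - 52}\right) + \left(3190 - 14261\right) = \left(-30 + 36 \frac{38}{-51}\right) + \left(3190 - 14261\right) = \left(-30 + 36 \cdot 38 \left(- \frac{1}{51}\right)\right) - 11071 = \left(-30 + 36 \left(- \frac{38}{51}\right)\right) - 11071 = \left(-30 - \frac{456}{17}\right) - 11071 = - \frac{966}{17} - 11071 = - \frac{189173}{17}$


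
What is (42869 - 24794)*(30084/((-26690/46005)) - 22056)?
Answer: -3565635475950/2669 ≈ -1.3359e+9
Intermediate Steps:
(42869 - 24794)*(30084/((-26690/46005)) - 22056) = 18075*(30084/((-26690*1/46005)) - 22056) = 18075*(30084/(-5338/9201) - 22056) = 18075*(30084*(-9201/5338) - 22056) = 18075*(-138401442/2669 - 22056) = 18075*(-197268906/2669) = -3565635475950/2669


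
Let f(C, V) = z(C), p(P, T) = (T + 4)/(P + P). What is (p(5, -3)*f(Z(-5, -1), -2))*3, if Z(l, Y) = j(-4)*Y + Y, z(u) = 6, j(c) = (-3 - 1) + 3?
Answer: 9/5 ≈ 1.8000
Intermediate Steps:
j(c) = -1 (j(c) = -4 + 3 = -1)
Z(l, Y) = 0 (Z(l, Y) = -Y + Y = 0)
p(P, T) = (4 + T)/(2*P) (p(P, T) = (4 + T)/((2*P)) = (4 + T)*(1/(2*P)) = (4 + T)/(2*P))
f(C, V) = 6
(p(5, -3)*f(Z(-5, -1), -2))*3 = (((1/2)*(4 - 3)/5)*6)*3 = (((1/2)*(1/5)*1)*6)*3 = ((1/10)*6)*3 = (3/5)*3 = 9/5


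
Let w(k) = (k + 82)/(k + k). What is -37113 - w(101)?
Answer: -7497009/202 ≈ -37114.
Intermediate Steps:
w(k) = (82 + k)/(2*k) (w(k) = (82 + k)/((2*k)) = (82 + k)*(1/(2*k)) = (82 + k)/(2*k))
-37113 - w(101) = -37113 - (82 + 101)/(2*101) = -37113 - 183/(2*101) = -37113 - 1*183/202 = -37113 - 183/202 = -7497009/202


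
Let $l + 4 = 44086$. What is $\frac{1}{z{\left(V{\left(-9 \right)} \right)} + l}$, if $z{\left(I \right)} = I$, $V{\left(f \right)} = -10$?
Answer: $\frac{1}{44072} \approx 2.269 \cdot 10^{-5}$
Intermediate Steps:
$l = 44082$ ($l = -4 + 44086 = 44082$)
$\frac{1}{z{\left(V{\left(-9 \right)} \right)} + l} = \frac{1}{-10 + 44082} = \frac{1}{44072}$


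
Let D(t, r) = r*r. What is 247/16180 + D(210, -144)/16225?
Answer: 67903211/52504100 ≈ 1.2933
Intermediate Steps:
D(t, r) = r**2
247/16180 + D(210, -144)/16225 = 247/16180 + (-144)**2/16225 = 247*(1/16180) + 20736*(1/16225) = 247/16180 + 20736/16225 = 67903211/52504100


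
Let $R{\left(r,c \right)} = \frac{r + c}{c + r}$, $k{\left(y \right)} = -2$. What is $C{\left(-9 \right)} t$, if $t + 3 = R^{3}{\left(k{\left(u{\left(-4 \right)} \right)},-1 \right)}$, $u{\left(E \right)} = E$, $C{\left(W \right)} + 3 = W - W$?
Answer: $6$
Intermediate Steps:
$C{\left(W \right)} = -3$ ($C{\left(W \right)} = -3 + \left(W - W\right) = -3 + 0 = -3$)
$R{\left(r,c \right)} = 1$ ($R{\left(r,c \right)} = \frac{c + r}{c + r} = 1$)
$t = -2$ ($t = -3 + 1^{3} = -3 + 1 = -2$)
$C{\left(-9 \right)} t = \left(-3\right) \left(-2\right) = 6$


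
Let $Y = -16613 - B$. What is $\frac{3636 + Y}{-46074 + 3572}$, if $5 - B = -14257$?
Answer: $\frac{27239}{42502} \approx 0.64089$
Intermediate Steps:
$B = 14262$ ($B = 5 - -14257 = 5 + 14257 = 14262$)
$Y = -30875$ ($Y = -16613 - 14262 = -30875$)
$\frac{3636 + Y}{-46074 + 3572} = \frac{3636 - 30875}{-46074 + 3572} = - \frac{27239}{-42502} = \left(-27239\right) \left(- \frac{1}{42502}\right) = \frac{27239}{42502}$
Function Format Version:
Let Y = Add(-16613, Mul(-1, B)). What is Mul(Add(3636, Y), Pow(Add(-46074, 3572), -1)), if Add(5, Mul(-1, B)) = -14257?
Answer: Rational(27239, 42502) ≈ 0.64089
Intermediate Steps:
B = 14262 (B = Add(5, Mul(-1, -14257)) = Add(5, 14257) = 14262)
Y = -30875 (Y = Add(-16613, Mul(-1, 14262)) = Add(-16613, -14262) = -30875)
Mul(Add(3636, Y), Pow(Add(-46074, 3572), -1)) = Mul(Add(3636, -30875), Pow(Add(-46074, 3572), -1)) = Mul(-27239, Pow(-42502, -1)) = Mul(-27239, Rational(-1, 42502)) = Rational(27239, 42502)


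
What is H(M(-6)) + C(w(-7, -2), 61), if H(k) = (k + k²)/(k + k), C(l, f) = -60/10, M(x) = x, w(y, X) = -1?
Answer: -17/2 ≈ -8.5000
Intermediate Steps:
C(l, f) = -6 (C(l, f) = -60*⅒ = -6)
H(k) = (k + k²)/(2*k) (H(k) = (k + k²)/((2*k)) = (k + k²)*(1/(2*k)) = (k + k²)/(2*k))
H(M(-6)) + C(w(-7, -2), 61) = (½ + (½)*(-6)) - 6 = (½ - 3) - 6 = -5/2 - 6 = -17/2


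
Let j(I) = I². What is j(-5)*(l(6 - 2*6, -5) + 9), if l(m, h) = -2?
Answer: 175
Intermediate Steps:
j(-5)*(l(6 - 2*6, -5) + 9) = (-5)²*(-2 + 9) = 25*7 = 175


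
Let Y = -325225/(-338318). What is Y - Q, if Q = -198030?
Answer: 66997438765/338318 ≈ 1.9803e+5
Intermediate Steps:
Y = 325225/338318 (Y = -325225*(-1/338318) = 325225/338318 ≈ 0.96130)
Y - Q = 325225/338318 - 1*(-198030) = 325225/338318 + 198030 = 66997438765/338318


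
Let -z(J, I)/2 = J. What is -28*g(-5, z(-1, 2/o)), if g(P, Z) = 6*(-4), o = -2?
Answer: 672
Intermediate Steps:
z(J, I) = -2*J
g(P, Z) = -24
-28*g(-5, z(-1, 2/o)) = -28*(-24) = 672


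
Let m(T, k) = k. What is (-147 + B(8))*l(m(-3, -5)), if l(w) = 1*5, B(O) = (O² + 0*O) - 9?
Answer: -460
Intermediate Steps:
B(O) = -9 + O² (B(O) = (O² + 0) - 9 = O² - 9 = -9 + O²)
l(w) = 5
(-147 + B(8))*l(m(-3, -5)) = (-147 + (-9 + 8²))*5 = (-147 + (-9 + 64))*5 = (-147 + 55)*5 = -92*5 = -460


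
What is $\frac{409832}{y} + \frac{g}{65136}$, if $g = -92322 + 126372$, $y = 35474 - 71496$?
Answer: $- \frac{2122355671}{195527416} \approx -10.855$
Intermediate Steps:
$y = -36022$
$g = 34050$
$\frac{409832}{y} + \frac{g}{65136} = \frac{409832}{-36022} + \frac{34050}{65136} = 409832 \left(- \frac{1}{36022}\right) + 34050 \cdot \frac{1}{65136} = - \frac{204916}{18011} + \frac{5675}{10856} = - \frac{2122355671}{195527416}$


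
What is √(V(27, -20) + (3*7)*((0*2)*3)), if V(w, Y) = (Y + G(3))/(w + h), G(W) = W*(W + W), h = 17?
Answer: I*√22/22 ≈ 0.2132*I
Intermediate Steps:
G(W) = 2*W² (G(W) = W*(2*W) = 2*W²)
V(w, Y) = (18 + Y)/(17 + w) (V(w, Y) = (Y + 2*3²)/(w + 17) = (Y + 2*9)/(17 + w) = (Y + 18)/(17 + w) = (18 + Y)/(17 + w))
√(V(27, -20) + (3*7)*((0*2)*3)) = √((18 - 20)/(17 + 27) + (3*7)*((0*2)*3)) = √(-2/44 + 21*(0*3)) = √((1/44)*(-2) + 21*0) = √(-1/22 + 0) = √(-1/22) = I*√22/22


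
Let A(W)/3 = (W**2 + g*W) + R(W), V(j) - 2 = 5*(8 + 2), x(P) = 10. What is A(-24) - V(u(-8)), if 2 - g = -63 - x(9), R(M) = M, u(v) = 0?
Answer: -3796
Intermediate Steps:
V(j) = 52 (V(j) = 2 + 5*(8 + 2) = 2 + 5*10 = 2 + 50 = 52)
g = 75 (g = 2 - (-63 - 1*10) = 2 - (-63 - 10) = 2 - 1*(-73) = 2 + 73 = 75)
A(W) = 3*W**2 + 228*W (A(W) = 3*((W**2 + 75*W) + W) = 3*(W**2 + 76*W) = 3*W**2 + 228*W)
A(-24) - V(u(-8)) = 3*(-24)*(76 - 24) - 1*52 = 3*(-24)*52 - 52 = -3744 - 52 = -3796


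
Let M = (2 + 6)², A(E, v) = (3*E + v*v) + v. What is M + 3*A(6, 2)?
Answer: 136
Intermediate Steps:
A(E, v) = v + v² + 3*E (A(E, v) = (3*E + v²) + v = (v² + 3*E) + v = v + v² + 3*E)
M = 64 (M = 8² = 64)
M + 3*A(6, 2) = 64 + 3*(2 + 2² + 3*6) = 64 + 3*(2 + 4 + 18) = 64 + 3*24 = 64 + 72 = 136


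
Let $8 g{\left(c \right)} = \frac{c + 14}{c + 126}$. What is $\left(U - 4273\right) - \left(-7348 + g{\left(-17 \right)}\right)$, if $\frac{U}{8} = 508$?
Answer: $\frac{6225211}{872} \approx 7139.0$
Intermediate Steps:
$U = 4064$ ($U = 8 \cdot 508 = 4064$)
$g{\left(c \right)} = \frac{14 + c}{8 \left(126 + c\right)}$ ($g{\left(c \right)} = \frac{\left(c + 14\right) \frac{1}{c + 126}}{8} = \frac{\left(14 + c\right) \frac{1}{126 + c}}{8} = \frac{\frac{1}{126 + c} \left(14 + c\right)}{8} = \frac{14 + c}{8 \left(126 + c\right)}$)
$\left(U - 4273\right) - \left(-7348 + g{\left(-17 \right)}\right) = \left(4064 - 4273\right) + \left(7348 - \frac{14 - 17}{8 \left(126 - 17\right)}\right) = -209 + \left(7348 - \frac{1}{8} \cdot \frac{1}{109} \left(-3\right)\right) = -209 + \left(7348 - - \frac{3}{872}\right) = -209 + \left(7348 + \frac{3}{872}\right) = -209 + \frac{6407459}{872} = \frac{6225211}{872}$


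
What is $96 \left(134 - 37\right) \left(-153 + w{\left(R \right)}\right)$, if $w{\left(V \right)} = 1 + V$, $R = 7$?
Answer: $-1350240$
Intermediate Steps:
$96 \left(134 - 37\right) \left(-153 + w{\left(R \right)}\right) = 96 \left(134 - 37\right) \left(-153 + \left(1 + 7\right)\right) = 96 \cdot 97 \left(-153 + 8\right) = 96 \cdot 97 \left(-145\right) = 96 \left(-14065\right) = -1350240$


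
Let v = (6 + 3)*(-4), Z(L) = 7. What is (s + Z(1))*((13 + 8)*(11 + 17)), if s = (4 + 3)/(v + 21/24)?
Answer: 1123668/281 ≈ 3998.8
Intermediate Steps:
v = -36 (v = 9*(-4) = -36)
s = -56/281 (s = (4 + 3)/(-36 + 21/24) = 7/(-36 + 21*(1/24)) = 7/(-36 + 7/8) = 7/(-281/8) = 7*(-8/281) = -56/281 ≈ -0.19929)
(s + Z(1))*((13 + 8)*(11 + 17)) = (-56/281 + 7)*((13 + 8)*(11 + 17)) = 1911*(21*28)/281 = (1911/281)*588 = 1123668/281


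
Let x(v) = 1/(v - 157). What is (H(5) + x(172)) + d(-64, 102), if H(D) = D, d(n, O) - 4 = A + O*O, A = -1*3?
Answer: 156151/15 ≈ 10410.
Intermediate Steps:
A = -3
d(n, O) = 1 + O² (d(n, O) = 4 + (-3 + O*O) = 4 + (-3 + O²) = 1 + O²)
x(v) = 1/(-157 + v)
(H(5) + x(172)) + d(-64, 102) = (5 + 1/(-157 + 172)) + (1 + 102²) = (5 + 1/15) + (1 + 10404) = (5 + 1/15) + 10405 = 76/15 + 10405 = 156151/15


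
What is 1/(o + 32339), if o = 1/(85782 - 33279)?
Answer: 52503/1697894518 ≈ 3.0922e-5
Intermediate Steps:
o = 1/52503 ≈ 1.9047e-5
1/(o + 32339) = 1/(1/52503 + 32339) = 1/(1697894518/52503) = 52503/1697894518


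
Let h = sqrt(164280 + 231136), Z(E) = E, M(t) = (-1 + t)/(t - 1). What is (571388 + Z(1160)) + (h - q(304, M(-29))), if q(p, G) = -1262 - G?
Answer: 573811 + 2*sqrt(98854) ≈ 5.7444e+5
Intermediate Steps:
M(t) = 1 (M(t) = (-1 + t)/(-1 + t) = 1)
h = 2*sqrt(98854) (h = sqrt(395416) = 2*sqrt(98854) ≈ 628.82)
(571388 + Z(1160)) + (h - q(304, M(-29))) = (571388 + 1160) + (2*sqrt(98854) - (-1262 - 1*1)) = 572548 + (2*sqrt(98854) - (-1262 - 1)) = 572548 + (2*sqrt(98854) - 1*(-1263)) = 572548 + (2*sqrt(98854) + 1263) = 572548 + (1263 + 2*sqrt(98854)) = 573811 + 2*sqrt(98854)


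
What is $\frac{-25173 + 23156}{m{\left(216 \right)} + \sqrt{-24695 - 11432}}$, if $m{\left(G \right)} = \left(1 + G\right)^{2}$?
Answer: $- \frac{13568359}{316772864} + \frac{2017 i \sqrt{36127}}{2217410048} \approx -0.042833 + 0.00017289 i$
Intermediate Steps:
$\frac{-25173 + 23156}{m{\left(216 \right)} + \sqrt{-24695 - 11432}} = \frac{-25173 + 23156}{\left(1 + 216\right)^{2} + \sqrt{-24695 - 11432}} = - \frac{2017}{217^{2} + \sqrt{-36127}} = - \frac{2017}{47089 + i \sqrt{36127}}$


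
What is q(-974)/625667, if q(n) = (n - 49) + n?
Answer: -1997/625667 ≈ -0.0031918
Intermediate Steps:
q(n) = -49 + 2*n (q(n) = (-49 + n) + n = -49 + 2*n)
q(-974)/625667 = (-49 + 2*(-974))/625667 = (-49 - 1948)*(1/625667) = -1997*1/625667 = -1997/625667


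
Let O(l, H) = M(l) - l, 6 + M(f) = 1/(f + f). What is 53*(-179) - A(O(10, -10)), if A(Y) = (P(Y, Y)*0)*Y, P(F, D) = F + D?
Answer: -9487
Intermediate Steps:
M(f) = -6 + 1/(2*f) (M(f) = -6 + 1/(f + f) = -6 + 1/(2*f))
O(l, H) = -6 + 1/(2*l) - l (O(l, H) = (-6 + 1/(2*l)) - l = -6 + 1/(2*l) - l)
P(F, D) = D + F
A(Y) = 0 (A(Y) = ((Y + Y)*0)*Y = ((2*Y)*0)*Y = 0*Y = 0)
53*(-179) - A(O(10, -10)) = 53*(-179) - 1*0 = -9487 + 0 = -9487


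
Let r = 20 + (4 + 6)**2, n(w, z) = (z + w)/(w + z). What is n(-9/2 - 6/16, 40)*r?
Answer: 120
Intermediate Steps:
n(w, z) = 1 (n(w, z) = (w + z)/(w + z) = 1)
r = 120 (r = 20 + 10**2 = 20 + 100 = 120)
n(-9/2 - 6/16, 40)*r = 1*120 = 120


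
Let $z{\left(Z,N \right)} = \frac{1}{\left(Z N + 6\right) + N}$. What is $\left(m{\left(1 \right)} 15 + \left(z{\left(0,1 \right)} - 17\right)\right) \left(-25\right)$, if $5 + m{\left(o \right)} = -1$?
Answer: $\frac{18700}{7} \approx 2671.4$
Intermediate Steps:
$m{\left(o \right)} = -6$ ($m{\left(o \right)} = -5 - 1 = -6$)
$z{\left(Z,N \right)} = \frac{1}{6 + N + N Z}$ ($z{\left(Z,N \right)} = \frac{1}{\left(N Z + 6\right) + N} = \frac{1}{\left(6 + N Z\right) + N} = \frac{1}{6 + N + N Z}$)
$\left(m{\left(1 \right)} 15 + \left(z{\left(0,1 \right)} - 17\right)\right) \left(-25\right) = \left(\left(-6\right) 15 - \left(17 - \frac{1}{6 + 1 + 1 \cdot 0}\right)\right) \left(-25\right) = \left(-90 - \left(17 - \frac{1}{6 + 1 + 0}\right)\right) \left(-25\right) = \left(-90 - \left(17 - \frac{1}{7}\right)\right) \left(-25\right) = \left(-90 + \left(\frac{1}{7} - 17\right)\right) \left(-25\right) = \left(-90 - \frac{118}{7}\right) \left(-25\right) = \left(- \frac{748}{7}\right) \left(-25\right) = \frac{18700}{7}$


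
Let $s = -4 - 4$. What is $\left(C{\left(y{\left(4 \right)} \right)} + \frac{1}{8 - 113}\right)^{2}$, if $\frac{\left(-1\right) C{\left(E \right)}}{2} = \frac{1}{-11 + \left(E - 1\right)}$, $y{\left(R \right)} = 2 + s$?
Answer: $\frac{1024}{99225} \approx 0.01032$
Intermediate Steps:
$s = -8$ ($s = -4 - 4 = -8$)
$y{\left(R \right)} = -6$ ($y{\left(R \right)} = 2 - 8 = -6$)
$C{\left(E \right)} = - \frac{2}{-12 + E}$ ($C{\left(E \right)} = - \frac{2}{-11 + \left(E - 1\right)} = - \frac{2}{-11 + \left(-1 + E\right)} = - \frac{2}{-12 + E}$)
$\left(C{\left(y{\left(4 \right)} \right)} + \frac{1}{8 - 113}\right)^{2} = \left(- \frac{2}{-12 - 6} + \frac{1}{8 - 113}\right)^{2} = \left(- \frac{2}{-18} + \frac{1}{-105}\right)^{2} = \left(\left(-2\right) \left(- \frac{1}{18}\right) - \frac{1}{105}\right)^{2} = \left(\frac{1}{9} - \frac{1}{105}\right)^{2} = \left(\frac{32}{315}\right)^{2} = \frac{1024}{99225}$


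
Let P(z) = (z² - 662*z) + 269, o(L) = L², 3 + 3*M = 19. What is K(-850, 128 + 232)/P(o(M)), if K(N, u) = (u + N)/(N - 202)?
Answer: -19845/756347498 ≈ -2.6238e-5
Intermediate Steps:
K(N, u) = (N + u)/(-202 + N)
M = 16/3 (M = -1 + (⅓)*19 = -1 + 19/3 = 16/3 ≈ 5.3333)
P(z) = 269 + z² - 662*z
K(-850, 128 + 232)/P(o(M)) = ((-850 + (128 + 232))/(-202 - 850))/(269 + ((16/3)²)² - 662*(16/3)²) = ((-850 + 360)/(-1052))/(269 + (256/9)² - 662*256/9) = (-1/1052*(-490))/(269 + 65536/81 - 169472/9) = 245/(526*(-1437923/81)) = (245/526)*(-81/1437923) = -19845/756347498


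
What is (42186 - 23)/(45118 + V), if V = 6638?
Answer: 42163/51756 ≈ 0.81465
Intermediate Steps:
(42186 - 23)/(45118 + V) = (42186 - 23)/(45118 + 6638) = 42163/51756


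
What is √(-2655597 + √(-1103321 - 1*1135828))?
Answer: √(-2655597 + I*√2239149) ≈ 0.459 + 1629.6*I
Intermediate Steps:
√(-2655597 + √(-1103321 - 1*1135828)) = √(-2655597 + √(-1103321 - 1135828)) = √(-2655597 + √(-2239149)) = √(-2655597 + I*√2239149)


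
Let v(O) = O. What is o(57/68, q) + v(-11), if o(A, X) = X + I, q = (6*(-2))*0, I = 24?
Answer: 13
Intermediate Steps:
q = 0 (q = -12*0 = 0)
o(A, X) = 24 + X (o(A, X) = X + 24 = 24 + X)
o(57/68, q) + v(-11) = (24 + 0) - 11 = 24 - 11 = 13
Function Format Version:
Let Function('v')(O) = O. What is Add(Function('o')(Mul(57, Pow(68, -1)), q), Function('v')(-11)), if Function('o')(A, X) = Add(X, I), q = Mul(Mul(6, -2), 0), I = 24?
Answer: 13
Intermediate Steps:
q = 0 (q = Mul(-12, 0) = 0)
Function('o')(A, X) = Add(24, X) (Function('o')(A, X) = Add(X, 24) = Add(24, X))
Add(Function('o')(Mul(57, Pow(68, -1)), q), Function('v')(-11)) = Add(Add(24, 0), -11) = Add(24, -11) = 13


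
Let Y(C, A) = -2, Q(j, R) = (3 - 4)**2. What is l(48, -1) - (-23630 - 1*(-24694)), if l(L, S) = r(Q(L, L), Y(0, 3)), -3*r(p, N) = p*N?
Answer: -3190/3 ≈ -1063.3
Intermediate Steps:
Q(j, R) = 1 (Q(j, R) = (-1)**2 = 1)
r(p, N) = -N*p/3 (r(p, N) = -p*N/3 = -N*p/3)
l(L, S) = 2/3 (l(L, S) = -1/3*(-2)*1 = 2/3)
l(48, -1) - (-23630 - 1*(-24694)) = 2/3 - (-23630 - 1*(-24694)) = 2/3 - (-23630 + 24694) = 2/3 - 1*1064 = 2/3 - 1064 = -3190/3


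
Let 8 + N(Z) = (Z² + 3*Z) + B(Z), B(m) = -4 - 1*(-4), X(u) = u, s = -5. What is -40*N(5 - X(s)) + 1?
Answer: -4879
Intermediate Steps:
B(m) = 0 (B(m) = -4 + 4 = 0)
N(Z) = -8 + Z² + 3*Z (N(Z) = -8 + ((Z² + 3*Z) + 0) = -8 + (Z² + 3*Z) = -8 + Z² + 3*Z)
-40*N(5 - X(s)) + 1 = -40*(-8 + (5 - 1*(-5))² + 3*(5 - 1*(-5))) + 1 = -40*(-8 + (5 + 5)² + 3*(5 + 5)) + 1 = -40*(-8 + 10² + 3*10) + 1 = -40*(-8 + 100 + 30) + 1 = -40*122 + 1 = -4880 + 1 = -4879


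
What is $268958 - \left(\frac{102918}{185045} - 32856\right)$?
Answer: $\frac{3285239336}{10885} \approx 3.0181 \cdot 10^{5}$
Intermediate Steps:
$268958 - \left(\frac{102918}{185045} - 32856\right) = 268958 - \left(102918 \cdot \frac{1}{185045} - 32856\right) = 268958 - \left(\frac{6054}{10885} - 32856\right) = 268958 - - \frac{357631506}{10885} = 268958 + \frac{357631506}{10885} = \frac{3285239336}{10885}$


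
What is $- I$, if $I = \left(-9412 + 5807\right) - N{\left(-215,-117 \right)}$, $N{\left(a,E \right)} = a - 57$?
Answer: $3333$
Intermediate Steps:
$N{\left(a,E \right)} = -57 + a$ ($N{\left(a,E \right)} = a - 57 = -57 + a$)
$I = -3333$ ($I = \left(-9412 + 5807\right) - \left(-57 - 215\right) = -3605 - -272 = -3605 + 272 = -3333$)
$- I = \left(-1\right) \left(-3333\right) = 3333$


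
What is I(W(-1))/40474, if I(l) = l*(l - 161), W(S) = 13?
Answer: -962/20237 ≈ -0.047537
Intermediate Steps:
I(l) = l*(-161 + l)
I(W(-1))/40474 = (13*(-161 + 13))/40474 = (13*(-148))*(1/40474) = -1924*1/40474 = -962/20237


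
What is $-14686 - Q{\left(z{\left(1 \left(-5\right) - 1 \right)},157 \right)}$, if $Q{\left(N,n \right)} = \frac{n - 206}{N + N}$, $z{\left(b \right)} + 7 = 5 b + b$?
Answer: $- \frac{1263045}{86} \approx -14687.0$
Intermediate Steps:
$z{\left(b \right)} = -7 + 6 b$ ($z{\left(b \right)} = -7 + \left(5 b + b\right) = -7 + 6 b$)
$Q{\left(N,n \right)} = \frac{-206 + n}{2 N}$
$-14686 - Q{\left(z{\left(1 \left(-5\right) - 1 \right)},157 \right)} = -14686 - \frac{-206 + 157}{2 \left(-7 + 6 \left(1 \left(-5\right) - 1\right)\right)} = -14686 - \frac{1}{2} \frac{1}{-7 + 6 \left(-5 - 1\right)} \left(-49\right) = -14686 - \frac{1}{2} \frac{1}{-7 + 6 \left(-6\right)} \left(-49\right) = -14686 - \frac{1}{2} \frac{1}{-7 - 36} \left(-49\right) = -14686 - \frac{1}{2} \frac{1}{-43} \left(-49\right) = -14686 - \frac{1}{2} \left(- \frac{1}{43}\right) \left(-49\right) = -14686 - \frac{49}{86} = - \frac{1263045}{86}$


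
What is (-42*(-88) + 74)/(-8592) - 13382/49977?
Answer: -50565239/71567064 ≈ -0.70654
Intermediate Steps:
(-42*(-88) + 74)/(-8592) - 13382/49977 = (3696 + 74)*(-1/8592) - 13382*1/49977 = 3770*(-1/8592) - 13382/49977 = -1885/4296 - 13382/49977 = -50565239/71567064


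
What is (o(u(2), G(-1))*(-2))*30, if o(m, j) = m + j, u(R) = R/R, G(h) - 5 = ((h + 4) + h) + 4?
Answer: -720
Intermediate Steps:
G(h) = 13 + 2*h (G(h) = 5 + (((h + 4) + h) + 4) = 5 + (((4 + h) + h) + 4) = 5 + ((4 + 2*h) + 4) = 5 + (8 + 2*h) = 13 + 2*h)
u(R) = 1
o(m, j) = j + m
(o(u(2), G(-1))*(-2))*30 = (((13 + 2*(-1)) + 1)*(-2))*30 = (((13 - 2) + 1)*(-2))*30 = ((11 + 1)*(-2))*30 = (12*(-2))*30 = -24*30 = -720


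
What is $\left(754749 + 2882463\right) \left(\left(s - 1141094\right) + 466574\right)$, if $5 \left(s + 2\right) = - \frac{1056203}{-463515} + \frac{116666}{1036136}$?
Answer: $- \frac{245473008540199311139001}{100055120425} \approx -2.4534 \cdot 10^{12}$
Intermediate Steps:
$s = - \frac{1827099693901}{1200661445100}$ ($s = -2 + \frac{- \frac{1056203}{-463515} + \frac{116666}{1036136}}{5} = -2 + \frac{\left(-1056203\right) \left(- \frac{1}{463515}\right) + 116666 \cdot \frac{1}{1036136}}{5} = -2 + \frac{\frac{1056203}{463515} + \frac{58333}{518068}}{5} = -2 + \frac{1}{5} \cdot \frac{574223196299}{240132289020} = -2 + \frac{574223196299}{1200661445100} = - \frac{1827099693901}{1200661445100} \approx -1.5217$)
$\left(754749 + 2882463\right) \left(\left(s - 1141094\right) + 466574\right) = \left(754749 + 2882463\right) \left(\left(- \frac{1827099693901}{1200661445100} - 1141094\right) + 466574\right) = 3637212 \left(- \frac{1370069398134633301}{1200661445100} + 466574\right) = 3637212 \left(- \frac{809871985048545901}{1200661445100}\right) = - \frac{245473008540199311139001}{100055120425}$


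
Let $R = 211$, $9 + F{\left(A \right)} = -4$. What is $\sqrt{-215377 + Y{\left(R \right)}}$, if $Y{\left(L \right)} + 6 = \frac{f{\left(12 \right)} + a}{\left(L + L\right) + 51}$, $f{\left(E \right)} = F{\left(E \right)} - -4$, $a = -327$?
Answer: $\frac{i \sqrt{48187582135}}{473} \approx 464.09 i$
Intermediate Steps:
$F{\left(A \right)} = -13$ ($F{\left(A \right)} = -9 - 4 = -13$)
$f{\left(E \right)} = -9$ ($f{\left(E \right)} = -13 - -4 = -13 + 4 = -9$)
$Y{\left(L \right)} = -6 - \frac{336}{51 + 2 L}$ ($Y{\left(L \right)} = -6 + \frac{-9 - 327}{\left(L + L\right) + 51} = -6 - \frac{336}{2 L + 51} = -6 - \frac{336}{51 + 2 L}$)
$\sqrt{-215377 + Y{\left(R \right)}} = \sqrt{-215377 + \frac{6 \left(-107 - 422\right)}{51 + 2 \cdot 211}} = \sqrt{-215377 + \frac{6 \left(-107 - 422\right)}{51 + 422}} = \sqrt{-215377 + 6 \cdot \frac{1}{473} \left(-529\right)} = \sqrt{-215377 - \frac{3174}{473}} = \sqrt{- \frac{101876495}{473}} = \frac{i \sqrt{48187582135}}{473}$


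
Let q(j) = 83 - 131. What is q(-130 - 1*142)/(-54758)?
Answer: 24/27379 ≈ 0.00087658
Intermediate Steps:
q(j) = -48
q(-130 - 1*142)/(-54758) = -48/(-54758) = -48*(-1/54758) = 24/27379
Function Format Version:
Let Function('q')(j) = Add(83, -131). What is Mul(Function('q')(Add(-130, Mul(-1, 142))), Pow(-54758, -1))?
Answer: Rational(24, 27379) ≈ 0.00087658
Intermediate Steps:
Function('q')(j) = -48
Mul(Function('q')(Add(-130, Mul(-1, 142))), Pow(-54758, -1)) = Mul(-48, Pow(-54758, -1)) = Mul(-48, Rational(-1, 54758)) = Rational(24, 27379)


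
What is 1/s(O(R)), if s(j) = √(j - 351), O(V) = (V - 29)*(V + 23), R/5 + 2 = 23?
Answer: √9377/9377 ≈ 0.010327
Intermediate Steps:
R = 105 (R = -10 + 5*23 = -10 + 115 = 105)
O(V) = (-29 + V)*(23 + V)
s(j) = √(-351 + j)
1/s(O(R)) = 1/(√(-351 + (-667 + 105² - 6*105))) = 1/(√(-351 + (-667 + 11025 - 630))) = 1/(√(-351 + 9728)) = 1/(√9377) = √9377/9377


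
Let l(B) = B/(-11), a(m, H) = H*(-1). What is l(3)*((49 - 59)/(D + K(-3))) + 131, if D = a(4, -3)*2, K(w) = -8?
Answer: 1426/11 ≈ 129.64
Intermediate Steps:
a(m, H) = -H
D = 6 (D = -1*(-3)*2 = 3*2 = 6)
l(B) = -B/11 (l(B) = B*(-1/11) = -B/11)
l(3)*((49 - 59)/(D + K(-3))) + 131 = (-1/11*3)*((49 - 59)/(6 - 8)) + 131 = -(-30)/(11*(-2)) + 131 = -(-30)*(-1)/(11*2) + 131 = -3/11*5 + 131 = -15/11 + 131 = 1426/11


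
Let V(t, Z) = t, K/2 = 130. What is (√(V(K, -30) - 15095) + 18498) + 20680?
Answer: 39178 + I*√14835 ≈ 39178.0 + 121.8*I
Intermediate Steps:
K = 260 (K = 2*130 = 260)
(√(V(K, -30) - 15095) + 18498) + 20680 = (√(260 - 15095) + 18498) + 20680 = (√(-14835) + 18498) + 20680 = (I*√14835 + 18498) + 20680 = (18498 + I*√14835) + 20680 = 39178 + I*√14835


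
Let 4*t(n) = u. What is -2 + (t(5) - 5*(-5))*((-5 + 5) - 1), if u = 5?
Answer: -113/4 ≈ -28.250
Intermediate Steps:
t(n) = 5/4 (t(n) = (¼)*5 = 5/4)
-2 + (t(5) - 5*(-5))*((-5 + 5) - 1) = -2 + (5/4 - 5*(-5))*((-5 + 5) - 1) = -2 + (5/4 + 25)*(0 - 1) = -2 + (105/4)*(-1) = -2 - 105/4 = -113/4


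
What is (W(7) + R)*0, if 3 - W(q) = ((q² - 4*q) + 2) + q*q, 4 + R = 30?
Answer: 0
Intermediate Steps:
R = 26 (R = -4 + 30 = 26)
W(q) = 1 - 2*q² + 4*q (W(q) = 3 - (((q² - 4*q) + 2) + q*q) = 3 - ((2 + q² - 4*q) + q²) = 3 - (2 - 4*q + 2*q²) = 3 + (-2 - 2*q² + 4*q) = 1 - 2*q² + 4*q)
(W(7) + R)*0 = ((1 - 2*7² + 4*7) + 26)*0 = ((1 - 2*49 + 28) + 26)*0 = ((1 - 98 + 28) + 26)*0 = (-69 + 26)*0 = -43*0 = 0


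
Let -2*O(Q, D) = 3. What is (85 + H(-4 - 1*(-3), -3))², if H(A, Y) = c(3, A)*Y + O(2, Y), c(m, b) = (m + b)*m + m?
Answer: 12769/4 ≈ 3192.3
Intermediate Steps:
O(Q, D) = -3/2 (O(Q, D) = -½*3 = -3/2)
c(m, b) = m + m*(b + m) (c(m, b) = (b + m)*m + m = m*(b + m) + m = m + m*(b + m))
H(A, Y) = -3/2 + Y*(12 + 3*A) (H(A, Y) = (3*(1 + A + 3))*Y - 3/2 = (3*(4 + A))*Y - 3/2 = (12 + 3*A)*Y - 3/2 = Y*(12 + 3*A) - 3/2 = -3/2 + Y*(12 + 3*A))
(85 + H(-4 - 1*(-3), -3))² = (85 + (-3/2 + 3*(-3)*(4 + (-4 - 1*(-3)))))² = (85 + (-3/2 + 3*(-3)*(4 + (-4 + 3))))² = (85 + (-3/2 + 3*(-3)*(4 - 1)))² = (85 + (-3/2 + 3*(-3)*3))² = (85 + (-3/2 - 27))² = (85 - 57/2)² = (113/2)² = 12769/4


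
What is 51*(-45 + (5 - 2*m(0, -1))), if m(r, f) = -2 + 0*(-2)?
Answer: -1836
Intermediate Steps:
m(r, f) = -2 (m(r, f) = -2 + 0 = -2)
51*(-45 + (5 - 2*m(0, -1))) = 51*(-45 + (5 - 2*(-2))) = 51*(-45 + (5 + 4)) = 51*(-45 + 9) = 51*(-36) = -1836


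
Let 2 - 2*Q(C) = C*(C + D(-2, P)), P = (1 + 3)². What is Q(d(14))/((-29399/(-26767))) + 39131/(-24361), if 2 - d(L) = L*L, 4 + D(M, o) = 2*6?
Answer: -11765161284636/716189039 ≈ -16427.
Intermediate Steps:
P = 16 (P = 4² = 16)
D(M, o) = 8 (D(M, o) = -4 + 2*6 = -4 + 12 = 8)
d(L) = 2 - L² (d(L) = 2 - L*L = 2 - L²)
Q(C) = 1 - C*(8 + C)/2 (Q(C) = 1 - C*(C + 8)/2 = 1 - C*(8 + C)/2)
Q(d(14))/((-29399/(-26767))) + 39131/(-24361) = (1 - 4*(2 - 1*14²) - (2 - 1*14²)²/2)/((-29399/(-26767))) + 39131/(-24361) = (1 - 4*(2 - 1*196) - (2 - 1*196)²/2)/((-29399*(-1/26767))) + 39131*(-1/24361) = (1 - 4*(2 - 196) - (2 - 196)²/2)/(29399/26767) - 39131/24361 = (1 - 4*(-194) - ½*(-194)²)*(26767/29399) - 39131/24361 = (1 + 776 - ½*37636)*(26767/29399) - 39131/24361 = (1 + 776 - 18818)*(26767/29399) - 39131/24361 = -18041*26767/29399 - 39131/24361 = -482903447/29399 - 39131/24361 = -11765161284636/716189039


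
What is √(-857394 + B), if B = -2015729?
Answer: I*√2873123 ≈ 1695.0*I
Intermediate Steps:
√(-857394 + B) = √(-857394 - 2015729) = √(-2873123) = I*√2873123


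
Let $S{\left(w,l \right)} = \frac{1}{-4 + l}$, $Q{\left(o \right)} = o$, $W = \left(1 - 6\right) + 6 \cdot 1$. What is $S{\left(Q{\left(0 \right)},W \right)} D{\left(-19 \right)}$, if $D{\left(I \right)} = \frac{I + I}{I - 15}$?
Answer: $- \frac{19}{51} \approx -0.37255$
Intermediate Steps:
$W = 1$ ($W = \left(1 - 6\right) + 6 = -5 + 6 = 1$)
$D{\left(I \right)} = \frac{2 I}{-15 + I}$
$S{\left(Q{\left(0 \right)},W \right)} D{\left(-19 \right)} = \frac{2 \left(-19\right) \frac{1}{-15 - 19}}{-4 + 1} = \frac{2 \left(-19\right) \frac{1}{-34}}{-3} = - \frac{2 \left(-19\right) \left(- \frac{1}{34}\right)}{3} = \left(- \frac{1}{3}\right) \frac{19}{17} = - \frac{19}{51}$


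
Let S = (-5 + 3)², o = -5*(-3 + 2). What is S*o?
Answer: 20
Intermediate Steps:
o = 5 (o = -5*(-1) = 5)
S = 4 (S = (-2)² = 4)
S*o = 4*5 = 20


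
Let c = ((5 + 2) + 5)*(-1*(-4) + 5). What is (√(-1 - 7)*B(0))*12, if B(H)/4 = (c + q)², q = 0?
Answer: 1119744*I*√2 ≈ 1.5836e+6*I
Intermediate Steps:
c = 108 (c = (7 + 5)*(4 + 5) = 12*9 = 108)
B(H) = 46656 (B(H) = 4*(108 + 0)² = 4*108² = 4*11664 = 46656)
(√(-1 - 7)*B(0))*12 = (√(-1 - 7)*46656)*12 = (√(-8)*46656)*12 = ((2*I*√2)*46656)*12 = (93312*I*√2)*12 = 1119744*I*√2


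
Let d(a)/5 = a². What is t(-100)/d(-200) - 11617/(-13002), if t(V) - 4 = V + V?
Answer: 290106451/325050000 ≈ 0.89250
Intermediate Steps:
t(V) = 4 + 2*V (t(V) = 4 + (V + V) = 4 + 2*V)
d(a) = 5*a²
t(-100)/d(-200) - 11617/(-13002) = (4 + 2*(-100))/((5*(-200)²)) - 11617/(-13002) = (4 - 200)/((5*40000)) - 11617*(-1/13002) = -196/200000 + 11617/13002 = -196*1/200000 + 11617/13002 = -49/50000 + 11617/13002 = 290106451/325050000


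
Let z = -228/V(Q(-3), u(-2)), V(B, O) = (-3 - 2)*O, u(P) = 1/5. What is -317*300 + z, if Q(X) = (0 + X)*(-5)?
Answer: -94872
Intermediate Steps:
u(P) = ⅕
Q(X) = -5*X (Q(X) = X*(-5) = -5*X)
V(B, O) = -5*O
z = 228 (z = -228/((-5*⅕)) = -228/(-1) = -228*(-1) = 228)
-317*300 + z = -317*300 + 228 = -95100 + 228 = -94872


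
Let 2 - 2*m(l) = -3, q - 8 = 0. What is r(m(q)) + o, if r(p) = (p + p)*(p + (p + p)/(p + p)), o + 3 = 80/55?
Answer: 351/22 ≈ 15.955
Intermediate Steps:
q = 8 (q = 8 + 0 = 8)
m(l) = 5/2 (m(l) = 1 - 1/2*(-3) = 1 + 3/2 = 5/2)
o = -17/11 (o = -3 + 80/55 = -3 + 80*(1/55) = -3 + 16/11 = -17/11 ≈ -1.5455)
r(p) = 2*p*(1 + p) (r(p) = (2*p)*(p + (2*p)/((2*p))) = (2*p)*(p + (2*p)*(1/(2*p))) = (2*p)*(p + 1) = (2*p)*(1 + p) = 2*p*(1 + p))
r(m(q)) + o = 2*(5/2)*(1 + 5/2) - 17/11 = 2*(5/2)*(7/2) - 17/11 = 35/2 - 17/11 = 351/22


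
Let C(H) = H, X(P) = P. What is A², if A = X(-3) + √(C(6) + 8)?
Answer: (3 - √14)² ≈ 0.55006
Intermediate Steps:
A = -3 + √14 (A = -3 + √(6 + 8) = -3 + √14 ≈ 0.74166)
A² = (-3 + √14)²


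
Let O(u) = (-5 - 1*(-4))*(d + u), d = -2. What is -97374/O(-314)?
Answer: -48687/158 ≈ -308.15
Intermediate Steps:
O(u) = 2 - u (O(u) = (-5 - 1*(-4))*(-2 + u) = (-5 + 4)*(-2 + u) = -(-2 + u) = 2 - u)
-97374/O(-314) = -97374/(2 - 1*(-314)) = -97374/(2 + 314) = -97374/316 = -97374*1/316 = -48687/158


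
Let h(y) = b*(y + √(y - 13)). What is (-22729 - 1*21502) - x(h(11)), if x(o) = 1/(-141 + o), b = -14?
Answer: 2*(-309617*√2 + 6524072*I)/(-295*I + 14*√2) ≈ -44231.0 - 0.00022602*I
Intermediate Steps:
h(y) = -14*y - 14*√(-13 + y) (h(y) = -14*(y + √(y - 13)) = -14*(y + √(-13 + y)) = -14*y - 14*√(-13 + y))
(-22729 - 1*21502) - x(h(11)) = (-22729 - 1*21502) - 1/(-141 + (-14*11 - 14*√(-13 + 11))) = (-22729 - 21502) - 1/(-141 + (-154 - 14*I*√2)) = -44231 - 1/(-141 + (-154 - 14*I*√2)) = -44231 - 1/(-295 - 14*I*√2)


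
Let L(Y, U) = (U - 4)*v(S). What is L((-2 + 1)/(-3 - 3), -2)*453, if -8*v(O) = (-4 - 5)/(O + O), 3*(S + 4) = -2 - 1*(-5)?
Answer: 4077/8 ≈ 509.63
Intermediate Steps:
S = -3 (S = -4 + (-2 - 1*(-5))/3 = -4 + (-2 + 5)/3 = -4 + (⅓)*3 = -4 + 1 = -3)
v(O) = 9/(16*O) (v(O) = -(-4 - 5)/(8*(O + O)) = -(-9)/(8*(2*O)) = -(-9)*1/(2*O)/8 = -(-9)/(16*O) = 9/(16*O))
L(Y, U) = ¾ - 3*U/16 (L(Y, U) = (U - 4)*((9/16)/(-3)) = (-4 + U)*((9/16)*(-⅓)) = (-4 + U)*(-3/16) = ¾ - 3*U/16)
L((-2 + 1)/(-3 - 3), -2)*453 = (¾ - 3/16*(-2))*453 = (¾ + 3/8)*453 = (9/8)*453 = 4077/8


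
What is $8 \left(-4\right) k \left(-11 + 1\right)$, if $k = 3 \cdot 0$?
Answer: $0$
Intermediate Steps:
$k = 0$
$8 \left(-4\right) k \left(-11 + 1\right) = 8 \left(-4\right) 0 \left(-11 + 1\right) = \left(-32\right) 0 \left(-10\right) = 0 \left(-10\right) = 0$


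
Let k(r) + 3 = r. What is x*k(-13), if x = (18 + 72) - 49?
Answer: -656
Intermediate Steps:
k(r) = -3 + r
x = 41 (x = 90 - 49 = 41)
x*k(-13) = 41*(-3 - 13) = 41*(-16) = -656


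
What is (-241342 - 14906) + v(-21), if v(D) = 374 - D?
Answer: -255853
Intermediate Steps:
(-241342 - 14906) + v(-21) = (-241342 - 14906) + (374 - 1*(-21)) = -256248 + (374 + 21) = -256248 + 395 = -255853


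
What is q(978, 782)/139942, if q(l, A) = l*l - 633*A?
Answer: 230739/69971 ≈ 3.2976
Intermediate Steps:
q(l, A) = l**2 - 633*A
q(978, 782)/139942 = (978**2 - 633*782)/139942 = (956484 - 495006)*(1/139942) = 461478*(1/139942) = 230739/69971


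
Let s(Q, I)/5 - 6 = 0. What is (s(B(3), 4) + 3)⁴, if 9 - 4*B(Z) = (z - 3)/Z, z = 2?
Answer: 1185921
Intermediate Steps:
B(Z) = 9/4 + 1/(4*Z) (B(Z) = 9/4 - (2 - 3)/(4*Z) = 9/4 - (-1)/(4*Z) = 9/4 + 1/(4*Z))
s(Q, I) = 30 (s(Q, I) = 30 + 5*0 = 30 + 0 = 30)
(s(B(3), 4) + 3)⁴ = (30 + 3)⁴ = 33⁴ = 1185921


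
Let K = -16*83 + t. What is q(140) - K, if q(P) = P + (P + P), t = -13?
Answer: 1761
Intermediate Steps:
K = -1341 (K = -16*83 - 13 = -1328 - 13 = -1341)
q(P) = 3*P (q(P) = P + 2*P = 3*P)
q(140) - K = 3*140 - 1*(-1341) = 420 + 1341 = 1761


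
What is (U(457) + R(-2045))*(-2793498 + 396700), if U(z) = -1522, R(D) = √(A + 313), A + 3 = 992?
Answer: 3647926556 - 2396798*√1302 ≈ 3.5614e+9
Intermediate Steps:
A = 989 (A = -3 + 992 = 989)
R(D) = √1302 (R(D) = √(989 + 313) = √1302)
(U(457) + R(-2045))*(-2793498 + 396700) = (-1522 + √1302)*(-2793498 + 396700) = (-1522 + √1302)*(-2396798) = 3647926556 - 2396798*√1302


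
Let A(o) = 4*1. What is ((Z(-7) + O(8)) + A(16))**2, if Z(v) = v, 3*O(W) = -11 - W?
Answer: 784/9 ≈ 87.111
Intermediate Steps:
A(o) = 4
O(W) = -11/3 - W/3 (O(W) = (-11 - W)/3 = -11/3 - W/3)
((Z(-7) + O(8)) + A(16))**2 = ((-7 + (-11/3 - 1/3*8)) + 4)**2 = ((-7 + (-11/3 - 8/3)) + 4)**2 = ((-7 - 19/3) + 4)**2 = (-40/3 + 4)**2 = (-28/3)**2 = 784/9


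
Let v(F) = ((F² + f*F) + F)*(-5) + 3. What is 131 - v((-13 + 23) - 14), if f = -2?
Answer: 228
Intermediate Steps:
v(F) = 3 - 5*F² + 5*F (v(F) = ((F² - 2*F) + F)*(-5) + 3 = (F² - F)*(-5) + 3 = (-5*F² + 5*F) + 3 = 3 - 5*F² + 5*F)
131 - v((-13 + 23) - 14) = 131 - (3 - 5*((-13 + 23) - 14)² + 5*((-13 + 23) - 14)) = 131 - (3 - 5*(10 - 14)² + 5*(10 - 14)) = 131 - (3 - 5*(-4)² + 5*(-4)) = 131 - (3 - 5*16 - 20) = 131 - (3 - 80 - 20) = 131 - 1*(-97) = 131 + 97 = 228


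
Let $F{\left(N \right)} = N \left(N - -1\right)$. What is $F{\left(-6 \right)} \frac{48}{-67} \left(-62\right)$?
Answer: $\frac{89280}{67} \approx 1332.5$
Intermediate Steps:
$F{\left(N \right)} = N \left(1 + N\right)$ ($F{\left(N \right)} = N \left(N + 1\right) = N \left(1 + N\right)$)
$F{\left(-6 \right)} \frac{48}{-67} \left(-62\right) = - 6 \left(1 - 6\right) \frac{48}{-67} \left(-62\right) = \left(-6\right) \left(-5\right) 48 \left(- \frac{1}{67}\right) \left(-62\right) = 30 \left(- \frac{48}{67}\right) \left(-62\right) = \left(- \frac{1440}{67}\right) \left(-62\right) = \frac{89280}{67}$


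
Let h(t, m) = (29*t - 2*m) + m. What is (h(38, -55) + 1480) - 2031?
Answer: 606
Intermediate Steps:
h(t, m) = -m + 29*t (h(t, m) = (-2*m + 29*t) + m = -m + 29*t)
(h(38, -55) + 1480) - 2031 = ((-1*(-55) + 29*38) + 1480) - 2031 = ((55 + 1102) + 1480) - 2031 = (1157 + 1480) - 2031 = 2637 - 2031 = 606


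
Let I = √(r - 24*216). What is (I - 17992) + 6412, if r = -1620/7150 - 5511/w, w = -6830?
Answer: -11580 + I*√4944585108687510/976690 ≈ -11580.0 + 71.996*I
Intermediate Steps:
r = 566781/976690 (r = -1620/7150 - 5511/(-6830) = -1620*1/7150 - 5511*(-1/6830) = -162/715 + 5511/6830 = 566781/976690 ≈ 0.58031)
I = I*√4944585108687510/976690 (I = √(566781/976690 - 24*216) = √(566781/976690 - 5184) = √(-5062594179/976690) = I*√4944585108687510/976690 ≈ 71.996*I)
(I - 17992) + 6412 = (I*√4944585108687510/976690 - 17992) + 6412 = (-17992 + I*√4944585108687510/976690) + 6412 = -11580 + I*√4944585108687510/976690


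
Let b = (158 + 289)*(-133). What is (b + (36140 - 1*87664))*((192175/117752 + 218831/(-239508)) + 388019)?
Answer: -303603850302515076175/7050636504 ≈ -4.3060e+10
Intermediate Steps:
b = -59451 (b = 447*(-133) = -59451)
(b + (36140 - 1*87664))*((192175/117752 + 218831/(-239508)) + 388019) = (-59451 + (36140 - 1*87664))*((192175/117752 + 218831/(-239508)) + 388019) = (-59451 + (36140 - 87664))*((192175*(1/117752) + 218831*(-1/239508)) + 388019) = (-59451 - 51524)*((192175/117752 - 218831/239508) + 388019) = -110975*(5064915497/7050636504 + 388019) = -110975*2735785990561073/7050636504 = -303603850302515076175/7050636504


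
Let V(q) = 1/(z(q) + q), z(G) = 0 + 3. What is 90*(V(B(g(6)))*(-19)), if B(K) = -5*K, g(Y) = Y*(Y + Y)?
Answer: 570/119 ≈ 4.7899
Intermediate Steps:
z(G) = 3
g(Y) = 2*Y² (g(Y) = Y*(2*Y) = 2*Y²)
V(q) = 1/(3 + q)
90*(V(B(g(6)))*(-19)) = 90*(-19/(3 - 10*6²)) = 90*(-19/(3 - 10*36)) = 90*(-19/(3 - 5*72)) = 90*(-19/(3 - 360)) = 90*(-19/(-357)) = 90*(-1/357*(-19)) = 90*(19/357) = 570/119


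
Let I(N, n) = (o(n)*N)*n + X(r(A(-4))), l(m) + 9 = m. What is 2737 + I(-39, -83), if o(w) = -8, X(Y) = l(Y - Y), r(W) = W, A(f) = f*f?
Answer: -23168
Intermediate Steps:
A(f) = f²
l(m) = -9 + m
X(Y) = -9 (X(Y) = -9 + (Y - Y) = -9 + 0 = -9)
I(N, n) = -9 - 8*N*n (I(N, n) = (-8*N)*n - 9 = -8*N*n - 9 = -9 - 8*N*n)
2737 + I(-39, -83) = 2737 + (-9 - 8*(-39)*(-83)) = 2737 + (-9 - 25896) = 2737 - 25905 = -23168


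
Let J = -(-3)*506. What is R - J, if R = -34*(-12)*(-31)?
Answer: -14166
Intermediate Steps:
R = -12648 (R = 408*(-31) = -12648)
J = 1518 (J = -3*(-506) = 1518)
R - J = -12648 - 1*1518 = -12648 - 1518 = -14166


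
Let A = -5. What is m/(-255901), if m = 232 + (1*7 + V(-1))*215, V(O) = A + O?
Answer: -447/255901 ≈ -0.0017468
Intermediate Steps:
V(O) = -5 + O
m = 447 (m = 232 + (1*7 + (-5 - 1))*215 = 232 + (7 - 6)*215 = 232 + 1*215 = 232 + 215 = 447)
m/(-255901) = 447/(-255901) = 447*(-1/255901) = -447/255901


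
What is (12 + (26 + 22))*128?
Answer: 7680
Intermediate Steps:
(12 + (26 + 22))*128 = (12 + 48)*128 = 60*128 = 7680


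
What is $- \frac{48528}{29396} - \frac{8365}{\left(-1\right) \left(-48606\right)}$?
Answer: $- \frac{651162377}{357205494} \approx -1.8229$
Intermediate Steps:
$- \frac{48528}{29396} - \frac{8365}{\left(-1\right) \left(-48606\right)} = \left(-48528\right) \frac{1}{29396} - \frac{8365}{48606} = - \frac{12132}{7349} - \frac{8365}{48606} = - \frac{651162377}{357205494}$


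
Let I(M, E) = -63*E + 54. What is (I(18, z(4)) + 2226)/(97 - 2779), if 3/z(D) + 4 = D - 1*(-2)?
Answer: -1457/1788 ≈ -0.81488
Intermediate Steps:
z(D) = 3/(-2 + D) (z(D) = 3/(-4 + (D - 1*(-2))) = 3/(-4 + (D + 2)) = 3/(-4 + (2 + D)) = 3/(-2 + D))
I(M, E) = 54 - 63*E
(I(18, z(4)) + 2226)/(97 - 2779) = ((54 - 189/(-2 + 4)) + 2226)/(97 - 2779) = ((54 - 189/2) + 2226)/(-2682) = ((54 - 189/2) + 2226)*(-1/2682) = (-81/2 + 2226)*(-1/2682) = (4371/2)*(-1/2682) = -1457/1788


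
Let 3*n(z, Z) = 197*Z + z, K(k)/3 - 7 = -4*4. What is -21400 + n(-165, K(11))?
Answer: -23228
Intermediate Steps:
K(k) = -27 (K(k) = 21 + 3*(-4*4) = 21 + 3*(-16) = 21 - 48 = -27)
n(z, Z) = z/3 + 197*Z/3 (n(z, Z) = (197*Z + z)/3 = (z + 197*Z)/3 = z/3 + 197*Z/3)
-21400 + n(-165, K(11)) = -21400 + ((1/3)*(-165) + (197/3)*(-27)) = -21400 + (-55 - 1773) = -21400 - 1828 = -23228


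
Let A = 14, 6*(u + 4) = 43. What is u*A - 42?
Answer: 7/3 ≈ 2.3333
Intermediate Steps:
u = 19/6 (u = -4 + (⅙)*43 = -4 + 43/6 = 19/6 ≈ 3.1667)
u*A - 42 = (19/6)*14 - 42 = 133/3 - 42 = 7/3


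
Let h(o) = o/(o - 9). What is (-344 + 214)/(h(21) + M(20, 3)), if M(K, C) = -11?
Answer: 520/37 ≈ 14.054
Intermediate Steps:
h(o) = o/(-9 + o)
(-344 + 214)/(h(21) + M(20, 3)) = (-344 + 214)/(21/(-9 + 21) - 11) = -130/(21/12 - 11) = -130/(21*(1/12) - 11) = -130/(7/4 - 11) = -130/(-37/4) = -130*(-4/37) = 520/37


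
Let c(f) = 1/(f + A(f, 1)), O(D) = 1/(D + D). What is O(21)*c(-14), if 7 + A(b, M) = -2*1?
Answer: -1/966 ≈ -0.0010352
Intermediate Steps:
A(b, M) = -9 (A(b, M) = -7 - 2*1 = -7 - 2 = -9)
O(D) = 1/(2*D)
c(f) = 1/(-9 + f) (c(f) = 1/(f - 9) = 1/(-9 + f))
O(21)*c(-14) = ((½)/21)/(-9 - 14) = ((½)*(1/21))/(-23) = (1/42)*(-1/23) = -1/966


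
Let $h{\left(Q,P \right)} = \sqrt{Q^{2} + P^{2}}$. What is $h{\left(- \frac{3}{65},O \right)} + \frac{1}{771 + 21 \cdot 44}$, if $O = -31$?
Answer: $\frac{1}{1695} + \frac{\sqrt{4060234}}{65} \approx 31.001$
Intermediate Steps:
$h{\left(Q,P \right)} = \sqrt{P^{2} + Q^{2}}$
$h{\left(- \frac{3}{65},O \right)} + \frac{1}{771 + 21 \cdot 44} = \sqrt{\left(-31\right)^{2} + \left(- \frac{3}{65}\right)^{2}} + \frac{1}{771 + 21 \cdot 44} = \sqrt{961 + \left(\left(-3\right) \frac{1}{65}\right)^{2}} + \frac{1}{771 + 924} = \sqrt{961 + \left(- \frac{3}{65}\right)^{2}} + \frac{1}{1695} = \sqrt{961 + \frac{9}{4225}} + \frac{1}{1695} = \sqrt{\frac{4060234}{4225}} + \frac{1}{1695} = \frac{\sqrt{4060234}}{65} + \frac{1}{1695} = \frac{1}{1695} + \frac{\sqrt{4060234}}{65}$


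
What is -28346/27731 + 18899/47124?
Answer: -73789885/118799604 ≈ -0.62113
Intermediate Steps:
-28346/27731 + 18899/47124 = -73789885/118799604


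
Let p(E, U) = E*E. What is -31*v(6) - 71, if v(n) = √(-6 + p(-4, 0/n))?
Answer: -71 - 31*√10 ≈ -169.03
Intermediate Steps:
p(E, U) = E²
v(n) = √10 (v(n) = √(-6 + (-4)²) = √(-6 + 16) = √10)
-31*v(6) - 71 = -31*√10 - 71 = -71 - 31*√10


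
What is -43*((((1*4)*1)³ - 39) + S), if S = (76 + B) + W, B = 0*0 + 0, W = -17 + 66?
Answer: -6450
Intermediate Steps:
W = 49
B = 0 (B = 0 + 0 = 0)
S = 125 (S = (76 + 0) + 49 = 76 + 49 = 125)
-43*((((1*4)*1)³ - 39) + S) = -43*((((1*4)*1)³ - 39) + 125) = -43*(((4*1)³ - 39) + 125) = -43*((4³ - 39) + 125) = -43*((64 - 39) + 125) = -43*(25 + 125) = -43*150 = -6450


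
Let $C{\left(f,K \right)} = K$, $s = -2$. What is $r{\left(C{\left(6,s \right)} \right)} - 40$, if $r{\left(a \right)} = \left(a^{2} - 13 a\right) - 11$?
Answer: $-21$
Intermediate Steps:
$r{\left(a \right)} = -11 + a^{2} - 13 a$
$r{\left(C{\left(6,s \right)} \right)} - 40 = \left(-11 + \left(-2\right)^{2} - -26\right) - 40 = \left(-11 + 4 + 26\right) - 40 = 19 - 40 = -21$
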